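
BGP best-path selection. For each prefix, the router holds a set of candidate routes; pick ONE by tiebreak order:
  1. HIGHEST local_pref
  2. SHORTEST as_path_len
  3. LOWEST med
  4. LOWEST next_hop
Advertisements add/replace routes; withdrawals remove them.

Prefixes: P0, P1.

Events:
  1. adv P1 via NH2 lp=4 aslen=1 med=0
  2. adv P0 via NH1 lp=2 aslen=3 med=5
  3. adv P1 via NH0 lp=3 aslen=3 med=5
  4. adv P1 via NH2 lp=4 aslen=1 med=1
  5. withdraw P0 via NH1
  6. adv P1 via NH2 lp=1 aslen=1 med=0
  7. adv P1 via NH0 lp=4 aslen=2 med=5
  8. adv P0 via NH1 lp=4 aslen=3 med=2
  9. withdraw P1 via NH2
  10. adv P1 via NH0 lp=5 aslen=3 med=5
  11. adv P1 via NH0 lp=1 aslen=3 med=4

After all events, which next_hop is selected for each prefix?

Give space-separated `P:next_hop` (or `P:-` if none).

Answer: P0:NH1 P1:NH0

Derivation:
Op 1: best P0=- P1=NH2
Op 2: best P0=NH1 P1=NH2
Op 3: best P0=NH1 P1=NH2
Op 4: best P0=NH1 P1=NH2
Op 5: best P0=- P1=NH2
Op 6: best P0=- P1=NH0
Op 7: best P0=- P1=NH0
Op 8: best P0=NH1 P1=NH0
Op 9: best P0=NH1 P1=NH0
Op 10: best P0=NH1 P1=NH0
Op 11: best P0=NH1 P1=NH0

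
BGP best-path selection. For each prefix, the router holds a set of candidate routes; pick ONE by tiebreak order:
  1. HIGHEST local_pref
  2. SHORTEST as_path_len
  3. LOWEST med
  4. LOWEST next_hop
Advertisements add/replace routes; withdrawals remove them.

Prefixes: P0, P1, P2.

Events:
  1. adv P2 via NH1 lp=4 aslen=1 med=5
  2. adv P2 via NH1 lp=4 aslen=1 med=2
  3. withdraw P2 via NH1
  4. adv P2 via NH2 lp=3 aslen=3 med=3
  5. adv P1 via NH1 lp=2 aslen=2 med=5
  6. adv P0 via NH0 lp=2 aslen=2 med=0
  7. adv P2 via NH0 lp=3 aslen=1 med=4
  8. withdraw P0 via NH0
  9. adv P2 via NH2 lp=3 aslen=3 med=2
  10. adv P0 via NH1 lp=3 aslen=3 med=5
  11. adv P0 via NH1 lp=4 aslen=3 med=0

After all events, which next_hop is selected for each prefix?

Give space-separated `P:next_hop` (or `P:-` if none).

Answer: P0:NH1 P1:NH1 P2:NH0

Derivation:
Op 1: best P0=- P1=- P2=NH1
Op 2: best P0=- P1=- P2=NH1
Op 3: best P0=- P1=- P2=-
Op 4: best P0=- P1=- P2=NH2
Op 5: best P0=- P1=NH1 P2=NH2
Op 6: best P0=NH0 P1=NH1 P2=NH2
Op 7: best P0=NH0 P1=NH1 P2=NH0
Op 8: best P0=- P1=NH1 P2=NH0
Op 9: best P0=- P1=NH1 P2=NH0
Op 10: best P0=NH1 P1=NH1 P2=NH0
Op 11: best P0=NH1 P1=NH1 P2=NH0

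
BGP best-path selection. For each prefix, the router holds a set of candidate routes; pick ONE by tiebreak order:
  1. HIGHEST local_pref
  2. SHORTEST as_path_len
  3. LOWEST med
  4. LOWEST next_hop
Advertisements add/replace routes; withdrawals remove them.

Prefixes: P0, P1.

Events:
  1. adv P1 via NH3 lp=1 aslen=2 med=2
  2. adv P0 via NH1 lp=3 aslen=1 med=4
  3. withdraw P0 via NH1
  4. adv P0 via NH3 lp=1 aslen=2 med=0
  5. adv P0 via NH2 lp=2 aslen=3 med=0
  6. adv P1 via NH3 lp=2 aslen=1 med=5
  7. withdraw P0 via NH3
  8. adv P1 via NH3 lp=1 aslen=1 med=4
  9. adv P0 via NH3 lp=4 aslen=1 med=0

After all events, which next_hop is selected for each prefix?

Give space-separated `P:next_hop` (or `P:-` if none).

Answer: P0:NH3 P1:NH3

Derivation:
Op 1: best P0=- P1=NH3
Op 2: best P0=NH1 P1=NH3
Op 3: best P0=- P1=NH3
Op 4: best P0=NH3 P1=NH3
Op 5: best P0=NH2 P1=NH3
Op 6: best P0=NH2 P1=NH3
Op 7: best P0=NH2 P1=NH3
Op 8: best P0=NH2 P1=NH3
Op 9: best P0=NH3 P1=NH3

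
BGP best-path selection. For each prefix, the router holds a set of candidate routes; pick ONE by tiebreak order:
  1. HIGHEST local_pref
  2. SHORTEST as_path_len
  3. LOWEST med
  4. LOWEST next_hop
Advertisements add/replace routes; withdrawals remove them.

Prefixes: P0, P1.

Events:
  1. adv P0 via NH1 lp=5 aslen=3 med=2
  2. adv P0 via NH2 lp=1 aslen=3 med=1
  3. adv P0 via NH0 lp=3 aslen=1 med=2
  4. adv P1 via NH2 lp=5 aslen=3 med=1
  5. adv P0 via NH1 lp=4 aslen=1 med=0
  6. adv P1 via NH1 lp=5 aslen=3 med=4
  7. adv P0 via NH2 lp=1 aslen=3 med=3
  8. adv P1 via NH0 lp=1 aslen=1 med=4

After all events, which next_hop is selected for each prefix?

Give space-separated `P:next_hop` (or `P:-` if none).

Op 1: best P0=NH1 P1=-
Op 2: best P0=NH1 P1=-
Op 3: best P0=NH1 P1=-
Op 4: best P0=NH1 P1=NH2
Op 5: best P0=NH1 P1=NH2
Op 6: best P0=NH1 P1=NH2
Op 7: best P0=NH1 P1=NH2
Op 8: best P0=NH1 P1=NH2

Answer: P0:NH1 P1:NH2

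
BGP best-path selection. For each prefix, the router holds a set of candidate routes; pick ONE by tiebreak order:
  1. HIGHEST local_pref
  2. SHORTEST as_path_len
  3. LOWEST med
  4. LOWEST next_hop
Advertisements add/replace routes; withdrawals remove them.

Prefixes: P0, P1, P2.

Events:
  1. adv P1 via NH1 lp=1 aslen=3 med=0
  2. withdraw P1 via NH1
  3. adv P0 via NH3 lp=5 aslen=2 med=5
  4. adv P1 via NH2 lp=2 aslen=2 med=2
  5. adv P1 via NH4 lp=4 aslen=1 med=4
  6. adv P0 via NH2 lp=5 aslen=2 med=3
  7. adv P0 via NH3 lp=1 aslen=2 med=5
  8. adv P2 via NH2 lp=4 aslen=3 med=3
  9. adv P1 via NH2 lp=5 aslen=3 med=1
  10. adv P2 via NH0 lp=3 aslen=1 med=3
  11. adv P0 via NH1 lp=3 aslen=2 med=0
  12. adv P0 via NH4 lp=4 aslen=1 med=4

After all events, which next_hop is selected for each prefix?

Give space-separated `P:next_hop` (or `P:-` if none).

Op 1: best P0=- P1=NH1 P2=-
Op 2: best P0=- P1=- P2=-
Op 3: best P0=NH3 P1=- P2=-
Op 4: best P0=NH3 P1=NH2 P2=-
Op 5: best P0=NH3 P1=NH4 P2=-
Op 6: best P0=NH2 P1=NH4 P2=-
Op 7: best P0=NH2 P1=NH4 P2=-
Op 8: best P0=NH2 P1=NH4 P2=NH2
Op 9: best P0=NH2 P1=NH2 P2=NH2
Op 10: best P0=NH2 P1=NH2 P2=NH2
Op 11: best P0=NH2 P1=NH2 P2=NH2
Op 12: best P0=NH2 P1=NH2 P2=NH2

Answer: P0:NH2 P1:NH2 P2:NH2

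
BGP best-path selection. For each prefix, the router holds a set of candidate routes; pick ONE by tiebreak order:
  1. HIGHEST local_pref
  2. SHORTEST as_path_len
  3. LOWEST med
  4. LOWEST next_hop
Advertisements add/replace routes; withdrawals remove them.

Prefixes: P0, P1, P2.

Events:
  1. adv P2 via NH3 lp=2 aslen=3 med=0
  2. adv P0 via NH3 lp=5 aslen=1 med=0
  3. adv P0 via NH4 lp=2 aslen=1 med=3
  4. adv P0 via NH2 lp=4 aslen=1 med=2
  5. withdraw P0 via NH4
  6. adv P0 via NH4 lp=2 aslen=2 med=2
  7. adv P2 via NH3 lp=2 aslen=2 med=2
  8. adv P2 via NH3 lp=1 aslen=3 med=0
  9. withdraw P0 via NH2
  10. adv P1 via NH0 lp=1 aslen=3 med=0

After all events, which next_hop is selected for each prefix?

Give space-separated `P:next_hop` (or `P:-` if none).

Answer: P0:NH3 P1:NH0 P2:NH3

Derivation:
Op 1: best P0=- P1=- P2=NH3
Op 2: best P0=NH3 P1=- P2=NH3
Op 3: best P0=NH3 P1=- P2=NH3
Op 4: best P0=NH3 P1=- P2=NH3
Op 5: best P0=NH3 P1=- P2=NH3
Op 6: best P0=NH3 P1=- P2=NH3
Op 7: best P0=NH3 P1=- P2=NH3
Op 8: best P0=NH3 P1=- P2=NH3
Op 9: best P0=NH3 P1=- P2=NH3
Op 10: best P0=NH3 P1=NH0 P2=NH3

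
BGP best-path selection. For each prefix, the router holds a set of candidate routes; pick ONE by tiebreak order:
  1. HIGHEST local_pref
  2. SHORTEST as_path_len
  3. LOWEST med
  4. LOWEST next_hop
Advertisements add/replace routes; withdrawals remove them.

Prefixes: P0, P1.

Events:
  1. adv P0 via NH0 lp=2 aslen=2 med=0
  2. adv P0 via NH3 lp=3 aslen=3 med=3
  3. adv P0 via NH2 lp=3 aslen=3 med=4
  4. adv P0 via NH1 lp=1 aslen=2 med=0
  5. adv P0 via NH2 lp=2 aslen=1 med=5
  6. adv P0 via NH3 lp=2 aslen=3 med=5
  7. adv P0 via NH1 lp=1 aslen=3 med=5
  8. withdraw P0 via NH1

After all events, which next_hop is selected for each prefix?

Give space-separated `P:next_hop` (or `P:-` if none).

Op 1: best P0=NH0 P1=-
Op 2: best P0=NH3 P1=-
Op 3: best P0=NH3 P1=-
Op 4: best P0=NH3 P1=-
Op 5: best P0=NH3 P1=-
Op 6: best P0=NH2 P1=-
Op 7: best P0=NH2 P1=-
Op 8: best P0=NH2 P1=-

Answer: P0:NH2 P1:-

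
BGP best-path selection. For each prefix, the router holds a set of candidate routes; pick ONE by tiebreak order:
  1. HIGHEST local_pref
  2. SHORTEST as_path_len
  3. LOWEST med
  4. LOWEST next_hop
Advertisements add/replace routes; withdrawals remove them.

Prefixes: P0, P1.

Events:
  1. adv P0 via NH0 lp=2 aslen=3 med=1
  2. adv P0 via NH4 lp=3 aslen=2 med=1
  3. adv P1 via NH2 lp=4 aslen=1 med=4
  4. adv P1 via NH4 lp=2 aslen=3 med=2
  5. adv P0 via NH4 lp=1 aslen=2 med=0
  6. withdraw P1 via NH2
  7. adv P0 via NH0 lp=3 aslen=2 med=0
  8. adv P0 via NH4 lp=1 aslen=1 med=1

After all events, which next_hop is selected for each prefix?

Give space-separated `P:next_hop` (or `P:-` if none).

Answer: P0:NH0 P1:NH4

Derivation:
Op 1: best P0=NH0 P1=-
Op 2: best P0=NH4 P1=-
Op 3: best P0=NH4 P1=NH2
Op 4: best P0=NH4 P1=NH2
Op 5: best P0=NH0 P1=NH2
Op 6: best P0=NH0 P1=NH4
Op 7: best P0=NH0 P1=NH4
Op 8: best P0=NH0 P1=NH4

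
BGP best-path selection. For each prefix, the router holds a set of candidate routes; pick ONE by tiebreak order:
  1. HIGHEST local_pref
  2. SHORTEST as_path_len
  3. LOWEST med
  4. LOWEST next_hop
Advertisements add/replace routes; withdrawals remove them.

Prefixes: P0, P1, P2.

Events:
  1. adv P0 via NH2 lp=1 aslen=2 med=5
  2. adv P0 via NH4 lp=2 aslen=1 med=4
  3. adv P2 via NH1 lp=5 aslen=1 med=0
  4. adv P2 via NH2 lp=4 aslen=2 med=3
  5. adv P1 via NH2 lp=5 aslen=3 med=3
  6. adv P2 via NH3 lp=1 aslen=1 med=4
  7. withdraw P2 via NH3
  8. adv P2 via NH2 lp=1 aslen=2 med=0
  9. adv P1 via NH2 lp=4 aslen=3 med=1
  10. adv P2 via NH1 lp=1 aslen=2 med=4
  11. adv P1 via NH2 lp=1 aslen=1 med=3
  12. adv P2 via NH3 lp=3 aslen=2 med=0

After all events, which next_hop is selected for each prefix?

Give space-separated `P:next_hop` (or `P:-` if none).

Answer: P0:NH4 P1:NH2 P2:NH3

Derivation:
Op 1: best P0=NH2 P1=- P2=-
Op 2: best P0=NH4 P1=- P2=-
Op 3: best P0=NH4 P1=- P2=NH1
Op 4: best P0=NH4 P1=- P2=NH1
Op 5: best P0=NH4 P1=NH2 P2=NH1
Op 6: best P0=NH4 P1=NH2 P2=NH1
Op 7: best P0=NH4 P1=NH2 P2=NH1
Op 8: best P0=NH4 P1=NH2 P2=NH1
Op 9: best P0=NH4 P1=NH2 P2=NH1
Op 10: best P0=NH4 P1=NH2 P2=NH2
Op 11: best P0=NH4 P1=NH2 P2=NH2
Op 12: best P0=NH4 P1=NH2 P2=NH3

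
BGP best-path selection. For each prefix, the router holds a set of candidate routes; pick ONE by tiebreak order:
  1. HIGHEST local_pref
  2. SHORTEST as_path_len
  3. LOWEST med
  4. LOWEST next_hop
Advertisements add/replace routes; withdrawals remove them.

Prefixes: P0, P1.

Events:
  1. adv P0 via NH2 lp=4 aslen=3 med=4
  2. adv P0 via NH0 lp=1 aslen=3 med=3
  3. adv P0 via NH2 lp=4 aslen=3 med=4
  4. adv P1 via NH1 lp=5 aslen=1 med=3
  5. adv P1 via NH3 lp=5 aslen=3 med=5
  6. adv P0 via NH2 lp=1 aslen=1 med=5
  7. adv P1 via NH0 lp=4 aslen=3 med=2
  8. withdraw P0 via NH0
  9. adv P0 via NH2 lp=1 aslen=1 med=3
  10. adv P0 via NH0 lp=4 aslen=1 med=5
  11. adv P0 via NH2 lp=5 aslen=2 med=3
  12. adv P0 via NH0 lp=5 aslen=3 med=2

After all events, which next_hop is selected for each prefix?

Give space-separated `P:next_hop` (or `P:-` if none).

Op 1: best P0=NH2 P1=-
Op 2: best P0=NH2 P1=-
Op 3: best P0=NH2 P1=-
Op 4: best P0=NH2 P1=NH1
Op 5: best P0=NH2 P1=NH1
Op 6: best P0=NH2 P1=NH1
Op 7: best P0=NH2 P1=NH1
Op 8: best P0=NH2 P1=NH1
Op 9: best P0=NH2 P1=NH1
Op 10: best P0=NH0 P1=NH1
Op 11: best P0=NH2 P1=NH1
Op 12: best P0=NH2 P1=NH1

Answer: P0:NH2 P1:NH1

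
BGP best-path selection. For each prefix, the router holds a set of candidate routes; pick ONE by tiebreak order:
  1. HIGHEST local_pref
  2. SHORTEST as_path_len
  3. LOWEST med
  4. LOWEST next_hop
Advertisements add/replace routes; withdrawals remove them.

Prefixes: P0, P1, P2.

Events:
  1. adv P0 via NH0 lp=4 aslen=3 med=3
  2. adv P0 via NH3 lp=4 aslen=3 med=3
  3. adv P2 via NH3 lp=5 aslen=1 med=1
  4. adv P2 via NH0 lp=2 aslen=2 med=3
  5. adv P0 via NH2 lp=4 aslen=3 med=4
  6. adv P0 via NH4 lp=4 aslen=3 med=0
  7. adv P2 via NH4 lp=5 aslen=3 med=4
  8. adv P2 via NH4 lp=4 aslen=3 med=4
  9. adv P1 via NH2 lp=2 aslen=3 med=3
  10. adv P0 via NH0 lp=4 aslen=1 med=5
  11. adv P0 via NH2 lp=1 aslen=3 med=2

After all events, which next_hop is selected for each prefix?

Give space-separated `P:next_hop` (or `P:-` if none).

Op 1: best P0=NH0 P1=- P2=-
Op 2: best P0=NH0 P1=- P2=-
Op 3: best P0=NH0 P1=- P2=NH3
Op 4: best P0=NH0 P1=- P2=NH3
Op 5: best P0=NH0 P1=- P2=NH3
Op 6: best P0=NH4 P1=- P2=NH3
Op 7: best P0=NH4 P1=- P2=NH3
Op 8: best P0=NH4 P1=- P2=NH3
Op 9: best P0=NH4 P1=NH2 P2=NH3
Op 10: best P0=NH0 P1=NH2 P2=NH3
Op 11: best P0=NH0 P1=NH2 P2=NH3

Answer: P0:NH0 P1:NH2 P2:NH3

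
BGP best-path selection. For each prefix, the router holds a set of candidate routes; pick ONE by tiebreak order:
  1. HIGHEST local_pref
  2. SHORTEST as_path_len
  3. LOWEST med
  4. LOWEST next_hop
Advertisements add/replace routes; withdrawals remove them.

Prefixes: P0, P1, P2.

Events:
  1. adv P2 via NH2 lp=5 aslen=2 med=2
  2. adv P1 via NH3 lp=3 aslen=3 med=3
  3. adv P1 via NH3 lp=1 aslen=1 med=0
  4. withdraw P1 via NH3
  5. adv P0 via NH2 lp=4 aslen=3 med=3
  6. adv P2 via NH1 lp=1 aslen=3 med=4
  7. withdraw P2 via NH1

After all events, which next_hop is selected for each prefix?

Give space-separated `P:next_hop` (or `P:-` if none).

Answer: P0:NH2 P1:- P2:NH2

Derivation:
Op 1: best P0=- P1=- P2=NH2
Op 2: best P0=- P1=NH3 P2=NH2
Op 3: best P0=- P1=NH3 P2=NH2
Op 4: best P0=- P1=- P2=NH2
Op 5: best P0=NH2 P1=- P2=NH2
Op 6: best P0=NH2 P1=- P2=NH2
Op 7: best P0=NH2 P1=- P2=NH2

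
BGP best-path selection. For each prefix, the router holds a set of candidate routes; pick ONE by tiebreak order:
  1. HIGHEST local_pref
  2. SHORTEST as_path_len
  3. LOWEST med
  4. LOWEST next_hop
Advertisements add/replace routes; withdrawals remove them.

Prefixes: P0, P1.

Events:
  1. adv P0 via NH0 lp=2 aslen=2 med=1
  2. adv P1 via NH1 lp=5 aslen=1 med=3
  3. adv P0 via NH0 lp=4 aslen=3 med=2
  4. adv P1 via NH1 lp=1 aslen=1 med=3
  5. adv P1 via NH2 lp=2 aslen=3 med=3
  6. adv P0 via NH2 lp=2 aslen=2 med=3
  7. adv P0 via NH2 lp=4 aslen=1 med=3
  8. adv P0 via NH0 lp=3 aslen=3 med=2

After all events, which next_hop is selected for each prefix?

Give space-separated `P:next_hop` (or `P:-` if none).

Op 1: best P0=NH0 P1=-
Op 2: best P0=NH0 P1=NH1
Op 3: best P0=NH0 P1=NH1
Op 4: best P0=NH0 P1=NH1
Op 5: best P0=NH0 P1=NH2
Op 6: best P0=NH0 P1=NH2
Op 7: best P0=NH2 P1=NH2
Op 8: best P0=NH2 P1=NH2

Answer: P0:NH2 P1:NH2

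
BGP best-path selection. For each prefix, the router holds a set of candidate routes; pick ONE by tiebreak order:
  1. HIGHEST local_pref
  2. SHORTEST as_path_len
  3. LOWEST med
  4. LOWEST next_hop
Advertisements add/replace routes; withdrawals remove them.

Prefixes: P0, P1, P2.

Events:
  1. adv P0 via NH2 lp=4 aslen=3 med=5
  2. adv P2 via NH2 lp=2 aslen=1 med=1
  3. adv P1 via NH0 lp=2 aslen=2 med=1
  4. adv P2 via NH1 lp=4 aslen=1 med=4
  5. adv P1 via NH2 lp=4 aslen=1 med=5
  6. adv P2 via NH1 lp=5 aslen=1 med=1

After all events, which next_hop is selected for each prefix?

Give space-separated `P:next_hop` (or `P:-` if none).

Answer: P0:NH2 P1:NH2 P2:NH1

Derivation:
Op 1: best P0=NH2 P1=- P2=-
Op 2: best P0=NH2 P1=- P2=NH2
Op 3: best P0=NH2 P1=NH0 P2=NH2
Op 4: best P0=NH2 P1=NH0 P2=NH1
Op 5: best P0=NH2 P1=NH2 P2=NH1
Op 6: best P0=NH2 P1=NH2 P2=NH1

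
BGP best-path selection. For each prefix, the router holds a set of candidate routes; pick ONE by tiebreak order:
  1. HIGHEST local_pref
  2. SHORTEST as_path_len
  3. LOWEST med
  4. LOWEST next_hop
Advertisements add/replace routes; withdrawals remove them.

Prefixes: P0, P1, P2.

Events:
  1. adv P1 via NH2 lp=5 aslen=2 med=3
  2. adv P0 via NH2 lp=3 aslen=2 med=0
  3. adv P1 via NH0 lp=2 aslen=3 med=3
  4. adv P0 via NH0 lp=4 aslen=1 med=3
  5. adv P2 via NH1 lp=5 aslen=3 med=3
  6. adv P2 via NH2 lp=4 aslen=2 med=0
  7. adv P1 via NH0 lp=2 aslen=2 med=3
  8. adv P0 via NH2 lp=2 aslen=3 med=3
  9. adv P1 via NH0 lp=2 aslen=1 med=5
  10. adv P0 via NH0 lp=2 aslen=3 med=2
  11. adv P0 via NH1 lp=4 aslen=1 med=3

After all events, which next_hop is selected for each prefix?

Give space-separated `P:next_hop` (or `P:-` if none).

Answer: P0:NH1 P1:NH2 P2:NH1

Derivation:
Op 1: best P0=- P1=NH2 P2=-
Op 2: best P0=NH2 P1=NH2 P2=-
Op 3: best P0=NH2 P1=NH2 P2=-
Op 4: best P0=NH0 P1=NH2 P2=-
Op 5: best P0=NH0 P1=NH2 P2=NH1
Op 6: best P0=NH0 P1=NH2 P2=NH1
Op 7: best P0=NH0 P1=NH2 P2=NH1
Op 8: best P0=NH0 P1=NH2 P2=NH1
Op 9: best P0=NH0 P1=NH2 P2=NH1
Op 10: best P0=NH0 P1=NH2 P2=NH1
Op 11: best P0=NH1 P1=NH2 P2=NH1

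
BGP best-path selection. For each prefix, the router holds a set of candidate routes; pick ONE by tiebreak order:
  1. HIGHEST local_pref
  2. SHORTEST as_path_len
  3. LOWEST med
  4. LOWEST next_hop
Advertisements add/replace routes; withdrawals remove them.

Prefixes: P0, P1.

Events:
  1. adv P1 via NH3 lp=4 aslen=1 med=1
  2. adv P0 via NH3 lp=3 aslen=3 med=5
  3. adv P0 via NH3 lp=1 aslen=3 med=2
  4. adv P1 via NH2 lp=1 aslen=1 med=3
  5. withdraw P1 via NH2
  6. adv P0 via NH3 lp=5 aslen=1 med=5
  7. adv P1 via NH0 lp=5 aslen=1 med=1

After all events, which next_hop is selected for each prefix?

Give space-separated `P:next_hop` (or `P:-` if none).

Op 1: best P0=- P1=NH3
Op 2: best P0=NH3 P1=NH3
Op 3: best P0=NH3 P1=NH3
Op 4: best P0=NH3 P1=NH3
Op 5: best P0=NH3 P1=NH3
Op 6: best P0=NH3 P1=NH3
Op 7: best P0=NH3 P1=NH0

Answer: P0:NH3 P1:NH0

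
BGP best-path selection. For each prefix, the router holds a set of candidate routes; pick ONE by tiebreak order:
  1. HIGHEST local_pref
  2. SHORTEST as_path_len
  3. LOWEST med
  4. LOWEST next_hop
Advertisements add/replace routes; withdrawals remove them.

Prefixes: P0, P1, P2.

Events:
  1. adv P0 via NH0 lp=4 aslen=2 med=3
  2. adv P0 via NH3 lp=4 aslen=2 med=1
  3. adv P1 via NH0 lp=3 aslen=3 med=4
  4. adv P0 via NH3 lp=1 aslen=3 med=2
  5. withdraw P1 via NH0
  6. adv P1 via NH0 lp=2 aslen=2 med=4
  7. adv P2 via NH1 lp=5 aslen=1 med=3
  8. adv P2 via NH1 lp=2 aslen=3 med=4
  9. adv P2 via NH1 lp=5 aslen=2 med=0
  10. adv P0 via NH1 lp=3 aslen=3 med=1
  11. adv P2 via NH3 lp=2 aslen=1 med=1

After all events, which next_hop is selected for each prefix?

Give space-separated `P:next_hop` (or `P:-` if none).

Answer: P0:NH0 P1:NH0 P2:NH1

Derivation:
Op 1: best P0=NH0 P1=- P2=-
Op 2: best P0=NH3 P1=- P2=-
Op 3: best P0=NH3 P1=NH0 P2=-
Op 4: best P0=NH0 P1=NH0 P2=-
Op 5: best P0=NH0 P1=- P2=-
Op 6: best P0=NH0 P1=NH0 P2=-
Op 7: best P0=NH0 P1=NH0 P2=NH1
Op 8: best P0=NH0 P1=NH0 P2=NH1
Op 9: best P0=NH0 P1=NH0 P2=NH1
Op 10: best P0=NH0 P1=NH0 P2=NH1
Op 11: best P0=NH0 P1=NH0 P2=NH1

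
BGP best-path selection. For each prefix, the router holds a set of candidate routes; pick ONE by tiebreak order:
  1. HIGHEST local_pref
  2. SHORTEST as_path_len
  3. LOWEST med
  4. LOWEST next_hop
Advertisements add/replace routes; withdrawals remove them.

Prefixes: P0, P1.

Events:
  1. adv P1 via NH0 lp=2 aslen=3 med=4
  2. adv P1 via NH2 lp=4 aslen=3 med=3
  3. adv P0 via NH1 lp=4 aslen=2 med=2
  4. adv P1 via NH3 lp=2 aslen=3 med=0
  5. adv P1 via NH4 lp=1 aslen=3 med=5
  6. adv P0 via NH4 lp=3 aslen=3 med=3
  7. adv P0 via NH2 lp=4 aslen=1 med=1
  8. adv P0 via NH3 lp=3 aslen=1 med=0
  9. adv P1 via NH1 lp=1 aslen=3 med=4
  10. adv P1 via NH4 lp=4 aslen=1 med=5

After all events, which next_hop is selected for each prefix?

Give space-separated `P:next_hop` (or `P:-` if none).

Answer: P0:NH2 P1:NH4

Derivation:
Op 1: best P0=- P1=NH0
Op 2: best P0=- P1=NH2
Op 3: best P0=NH1 P1=NH2
Op 4: best P0=NH1 P1=NH2
Op 5: best P0=NH1 P1=NH2
Op 6: best P0=NH1 P1=NH2
Op 7: best P0=NH2 P1=NH2
Op 8: best P0=NH2 P1=NH2
Op 9: best P0=NH2 P1=NH2
Op 10: best P0=NH2 P1=NH4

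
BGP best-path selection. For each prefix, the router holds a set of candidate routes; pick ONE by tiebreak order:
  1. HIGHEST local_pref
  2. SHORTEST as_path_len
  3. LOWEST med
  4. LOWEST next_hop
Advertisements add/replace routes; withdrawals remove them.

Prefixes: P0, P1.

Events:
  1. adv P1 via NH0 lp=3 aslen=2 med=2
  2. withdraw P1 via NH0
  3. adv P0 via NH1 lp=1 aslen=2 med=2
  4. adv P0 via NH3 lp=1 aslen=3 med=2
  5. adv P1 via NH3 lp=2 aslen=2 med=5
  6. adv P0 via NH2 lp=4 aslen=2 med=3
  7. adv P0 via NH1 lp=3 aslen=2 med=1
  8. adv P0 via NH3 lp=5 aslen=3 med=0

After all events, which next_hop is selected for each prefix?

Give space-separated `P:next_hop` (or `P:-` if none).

Op 1: best P0=- P1=NH0
Op 2: best P0=- P1=-
Op 3: best P0=NH1 P1=-
Op 4: best P0=NH1 P1=-
Op 5: best P0=NH1 P1=NH3
Op 6: best P0=NH2 P1=NH3
Op 7: best P0=NH2 P1=NH3
Op 8: best P0=NH3 P1=NH3

Answer: P0:NH3 P1:NH3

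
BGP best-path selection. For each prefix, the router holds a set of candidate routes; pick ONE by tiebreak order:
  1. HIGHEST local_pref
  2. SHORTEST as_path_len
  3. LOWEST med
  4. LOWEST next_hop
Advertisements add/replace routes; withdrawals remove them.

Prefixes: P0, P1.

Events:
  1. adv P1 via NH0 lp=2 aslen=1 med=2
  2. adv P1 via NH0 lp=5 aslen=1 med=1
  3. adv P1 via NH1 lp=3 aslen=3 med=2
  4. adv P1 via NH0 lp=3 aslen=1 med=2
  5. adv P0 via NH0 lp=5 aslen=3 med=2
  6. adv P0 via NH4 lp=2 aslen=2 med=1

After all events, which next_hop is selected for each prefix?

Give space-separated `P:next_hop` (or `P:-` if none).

Answer: P0:NH0 P1:NH0

Derivation:
Op 1: best P0=- P1=NH0
Op 2: best P0=- P1=NH0
Op 3: best P0=- P1=NH0
Op 4: best P0=- P1=NH0
Op 5: best P0=NH0 P1=NH0
Op 6: best P0=NH0 P1=NH0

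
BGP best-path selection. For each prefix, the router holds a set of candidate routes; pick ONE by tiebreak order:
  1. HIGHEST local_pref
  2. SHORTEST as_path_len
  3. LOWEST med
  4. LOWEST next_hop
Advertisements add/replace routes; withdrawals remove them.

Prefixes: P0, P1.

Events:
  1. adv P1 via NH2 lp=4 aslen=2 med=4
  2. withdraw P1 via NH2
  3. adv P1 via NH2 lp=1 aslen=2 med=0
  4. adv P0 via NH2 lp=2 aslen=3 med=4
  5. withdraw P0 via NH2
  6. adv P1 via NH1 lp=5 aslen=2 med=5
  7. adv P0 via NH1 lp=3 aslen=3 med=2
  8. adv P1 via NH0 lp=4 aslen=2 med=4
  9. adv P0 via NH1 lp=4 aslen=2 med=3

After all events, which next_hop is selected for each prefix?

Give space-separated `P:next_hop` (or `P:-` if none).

Answer: P0:NH1 P1:NH1

Derivation:
Op 1: best P0=- P1=NH2
Op 2: best P0=- P1=-
Op 3: best P0=- P1=NH2
Op 4: best P0=NH2 P1=NH2
Op 5: best P0=- P1=NH2
Op 6: best P0=- P1=NH1
Op 7: best P0=NH1 P1=NH1
Op 8: best P0=NH1 P1=NH1
Op 9: best P0=NH1 P1=NH1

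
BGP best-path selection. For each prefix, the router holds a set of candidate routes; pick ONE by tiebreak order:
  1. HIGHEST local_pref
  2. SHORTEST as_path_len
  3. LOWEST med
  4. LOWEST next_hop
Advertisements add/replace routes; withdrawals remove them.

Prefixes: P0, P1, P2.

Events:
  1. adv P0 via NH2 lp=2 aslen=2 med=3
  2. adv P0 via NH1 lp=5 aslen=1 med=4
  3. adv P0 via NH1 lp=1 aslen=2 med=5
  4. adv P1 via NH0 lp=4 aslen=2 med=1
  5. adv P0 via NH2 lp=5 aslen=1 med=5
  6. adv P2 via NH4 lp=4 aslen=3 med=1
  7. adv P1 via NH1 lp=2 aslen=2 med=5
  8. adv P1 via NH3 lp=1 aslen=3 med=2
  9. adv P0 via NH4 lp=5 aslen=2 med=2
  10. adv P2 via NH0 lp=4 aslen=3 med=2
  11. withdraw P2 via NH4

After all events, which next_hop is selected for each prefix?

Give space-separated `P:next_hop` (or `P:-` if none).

Answer: P0:NH2 P1:NH0 P2:NH0

Derivation:
Op 1: best P0=NH2 P1=- P2=-
Op 2: best P0=NH1 P1=- P2=-
Op 3: best P0=NH2 P1=- P2=-
Op 4: best P0=NH2 P1=NH0 P2=-
Op 5: best P0=NH2 P1=NH0 P2=-
Op 6: best P0=NH2 P1=NH0 P2=NH4
Op 7: best P0=NH2 P1=NH0 P2=NH4
Op 8: best P0=NH2 P1=NH0 P2=NH4
Op 9: best P0=NH2 P1=NH0 P2=NH4
Op 10: best P0=NH2 P1=NH0 P2=NH4
Op 11: best P0=NH2 P1=NH0 P2=NH0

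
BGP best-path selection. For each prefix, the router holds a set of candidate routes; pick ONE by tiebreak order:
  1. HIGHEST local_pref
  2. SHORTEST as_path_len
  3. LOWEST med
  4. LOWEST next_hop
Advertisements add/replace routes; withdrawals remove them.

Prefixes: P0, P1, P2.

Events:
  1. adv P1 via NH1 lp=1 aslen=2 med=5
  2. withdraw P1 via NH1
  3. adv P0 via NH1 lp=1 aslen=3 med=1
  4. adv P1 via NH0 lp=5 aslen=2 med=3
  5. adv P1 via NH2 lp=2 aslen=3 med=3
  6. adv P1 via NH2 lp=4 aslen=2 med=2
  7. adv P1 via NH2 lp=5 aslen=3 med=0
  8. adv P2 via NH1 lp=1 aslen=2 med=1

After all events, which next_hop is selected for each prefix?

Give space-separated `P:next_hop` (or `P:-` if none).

Answer: P0:NH1 P1:NH0 P2:NH1

Derivation:
Op 1: best P0=- P1=NH1 P2=-
Op 2: best P0=- P1=- P2=-
Op 3: best P0=NH1 P1=- P2=-
Op 4: best P0=NH1 P1=NH0 P2=-
Op 5: best P0=NH1 P1=NH0 P2=-
Op 6: best P0=NH1 P1=NH0 P2=-
Op 7: best P0=NH1 P1=NH0 P2=-
Op 8: best P0=NH1 P1=NH0 P2=NH1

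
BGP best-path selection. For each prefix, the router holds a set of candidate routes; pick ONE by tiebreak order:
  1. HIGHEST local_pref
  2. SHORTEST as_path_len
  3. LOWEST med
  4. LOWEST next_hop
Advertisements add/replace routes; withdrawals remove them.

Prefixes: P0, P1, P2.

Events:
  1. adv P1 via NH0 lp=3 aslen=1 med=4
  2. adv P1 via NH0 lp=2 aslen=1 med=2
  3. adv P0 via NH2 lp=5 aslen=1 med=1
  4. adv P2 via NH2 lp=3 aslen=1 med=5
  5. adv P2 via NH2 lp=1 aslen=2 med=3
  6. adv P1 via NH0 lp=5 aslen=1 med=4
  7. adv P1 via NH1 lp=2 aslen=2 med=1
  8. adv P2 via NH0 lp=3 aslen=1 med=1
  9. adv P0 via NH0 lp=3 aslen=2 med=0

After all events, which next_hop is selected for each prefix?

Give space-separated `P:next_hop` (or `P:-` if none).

Op 1: best P0=- P1=NH0 P2=-
Op 2: best P0=- P1=NH0 P2=-
Op 3: best P0=NH2 P1=NH0 P2=-
Op 4: best P0=NH2 P1=NH0 P2=NH2
Op 5: best P0=NH2 P1=NH0 P2=NH2
Op 6: best P0=NH2 P1=NH0 P2=NH2
Op 7: best P0=NH2 P1=NH0 P2=NH2
Op 8: best P0=NH2 P1=NH0 P2=NH0
Op 9: best P0=NH2 P1=NH0 P2=NH0

Answer: P0:NH2 P1:NH0 P2:NH0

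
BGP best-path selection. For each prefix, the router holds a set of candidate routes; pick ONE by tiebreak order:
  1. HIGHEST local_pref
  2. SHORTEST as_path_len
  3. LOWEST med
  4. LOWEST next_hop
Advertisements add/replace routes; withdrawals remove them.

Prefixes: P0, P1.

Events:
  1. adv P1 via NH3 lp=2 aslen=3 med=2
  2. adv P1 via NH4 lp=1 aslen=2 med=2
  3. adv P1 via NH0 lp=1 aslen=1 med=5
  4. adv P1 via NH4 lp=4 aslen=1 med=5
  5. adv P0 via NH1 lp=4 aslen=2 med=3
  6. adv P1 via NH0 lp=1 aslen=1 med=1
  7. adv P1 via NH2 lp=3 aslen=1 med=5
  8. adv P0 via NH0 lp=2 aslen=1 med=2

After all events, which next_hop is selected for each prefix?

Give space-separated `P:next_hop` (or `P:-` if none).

Op 1: best P0=- P1=NH3
Op 2: best P0=- P1=NH3
Op 3: best P0=- P1=NH3
Op 4: best P0=- P1=NH4
Op 5: best P0=NH1 P1=NH4
Op 6: best P0=NH1 P1=NH4
Op 7: best P0=NH1 P1=NH4
Op 8: best P0=NH1 P1=NH4

Answer: P0:NH1 P1:NH4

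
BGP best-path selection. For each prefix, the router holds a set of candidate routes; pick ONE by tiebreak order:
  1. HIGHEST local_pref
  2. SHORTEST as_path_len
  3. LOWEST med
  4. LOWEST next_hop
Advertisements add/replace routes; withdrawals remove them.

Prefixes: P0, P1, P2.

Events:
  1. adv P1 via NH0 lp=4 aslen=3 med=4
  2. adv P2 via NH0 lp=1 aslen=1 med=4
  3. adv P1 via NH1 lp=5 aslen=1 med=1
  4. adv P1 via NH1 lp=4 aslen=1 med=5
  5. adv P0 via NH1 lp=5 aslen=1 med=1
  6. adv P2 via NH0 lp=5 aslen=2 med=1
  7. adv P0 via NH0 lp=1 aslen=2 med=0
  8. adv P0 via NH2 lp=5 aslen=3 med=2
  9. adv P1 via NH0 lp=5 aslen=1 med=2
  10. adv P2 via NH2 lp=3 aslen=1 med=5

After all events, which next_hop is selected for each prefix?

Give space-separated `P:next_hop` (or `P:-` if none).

Op 1: best P0=- P1=NH0 P2=-
Op 2: best P0=- P1=NH0 P2=NH0
Op 3: best P0=- P1=NH1 P2=NH0
Op 4: best P0=- P1=NH1 P2=NH0
Op 5: best P0=NH1 P1=NH1 P2=NH0
Op 6: best P0=NH1 P1=NH1 P2=NH0
Op 7: best P0=NH1 P1=NH1 P2=NH0
Op 8: best P0=NH1 P1=NH1 P2=NH0
Op 9: best P0=NH1 P1=NH0 P2=NH0
Op 10: best P0=NH1 P1=NH0 P2=NH0

Answer: P0:NH1 P1:NH0 P2:NH0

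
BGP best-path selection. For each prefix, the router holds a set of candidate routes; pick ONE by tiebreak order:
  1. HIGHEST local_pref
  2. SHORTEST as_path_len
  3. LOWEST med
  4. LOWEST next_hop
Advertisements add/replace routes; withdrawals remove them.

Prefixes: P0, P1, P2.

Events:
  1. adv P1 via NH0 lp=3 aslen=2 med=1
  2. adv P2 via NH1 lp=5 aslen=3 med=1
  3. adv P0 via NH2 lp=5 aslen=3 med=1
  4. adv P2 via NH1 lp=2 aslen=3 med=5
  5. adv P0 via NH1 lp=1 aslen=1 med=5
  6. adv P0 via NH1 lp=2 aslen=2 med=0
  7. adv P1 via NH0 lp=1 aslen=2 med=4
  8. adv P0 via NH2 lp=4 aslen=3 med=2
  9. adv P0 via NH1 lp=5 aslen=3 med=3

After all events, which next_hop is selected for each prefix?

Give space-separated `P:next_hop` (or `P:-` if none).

Answer: P0:NH1 P1:NH0 P2:NH1

Derivation:
Op 1: best P0=- P1=NH0 P2=-
Op 2: best P0=- P1=NH0 P2=NH1
Op 3: best P0=NH2 P1=NH0 P2=NH1
Op 4: best P0=NH2 P1=NH0 P2=NH1
Op 5: best P0=NH2 P1=NH0 P2=NH1
Op 6: best P0=NH2 P1=NH0 P2=NH1
Op 7: best P0=NH2 P1=NH0 P2=NH1
Op 8: best P0=NH2 P1=NH0 P2=NH1
Op 9: best P0=NH1 P1=NH0 P2=NH1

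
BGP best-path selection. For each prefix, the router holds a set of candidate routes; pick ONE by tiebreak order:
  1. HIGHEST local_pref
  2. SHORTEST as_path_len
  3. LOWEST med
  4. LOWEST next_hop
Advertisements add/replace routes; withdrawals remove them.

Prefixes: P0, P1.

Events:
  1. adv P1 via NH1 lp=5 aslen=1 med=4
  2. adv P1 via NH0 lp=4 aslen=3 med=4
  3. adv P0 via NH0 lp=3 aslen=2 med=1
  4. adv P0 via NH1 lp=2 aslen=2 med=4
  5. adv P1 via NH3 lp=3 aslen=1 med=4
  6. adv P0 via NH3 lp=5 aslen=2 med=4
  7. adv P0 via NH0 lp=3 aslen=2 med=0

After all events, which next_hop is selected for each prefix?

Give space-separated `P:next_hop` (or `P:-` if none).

Answer: P0:NH3 P1:NH1

Derivation:
Op 1: best P0=- P1=NH1
Op 2: best P0=- P1=NH1
Op 3: best P0=NH0 P1=NH1
Op 4: best P0=NH0 P1=NH1
Op 5: best P0=NH0 P1=NH1
Op 6: best P0=NH3 P1=NH1
Op 7: best P0=NH3 P1=NH1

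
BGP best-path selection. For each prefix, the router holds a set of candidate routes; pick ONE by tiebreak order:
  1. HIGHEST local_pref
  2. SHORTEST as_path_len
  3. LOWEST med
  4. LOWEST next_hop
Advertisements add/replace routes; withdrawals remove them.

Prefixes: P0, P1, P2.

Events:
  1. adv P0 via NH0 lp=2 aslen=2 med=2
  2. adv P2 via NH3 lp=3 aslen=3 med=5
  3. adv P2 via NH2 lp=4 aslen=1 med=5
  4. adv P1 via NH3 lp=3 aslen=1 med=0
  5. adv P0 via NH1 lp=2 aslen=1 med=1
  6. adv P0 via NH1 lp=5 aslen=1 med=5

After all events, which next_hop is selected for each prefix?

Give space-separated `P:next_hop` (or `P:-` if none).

Op 1: best P0=NH0 P1=- P2=-
Op 2: best P0=NH0 P1=- P2=NH3
Op 3: best P0=NH0 P1=- P2=NH2
Op 4: best P0=NH0 P1=NH3 P2=NH2
Op 5: best P0=NH1 P1=NH3 P2=NH2
Op 6: best P0=NH1 P1=NH3 P2=NH2

Answer: P0:NH1 P1:NH3 P2:NH2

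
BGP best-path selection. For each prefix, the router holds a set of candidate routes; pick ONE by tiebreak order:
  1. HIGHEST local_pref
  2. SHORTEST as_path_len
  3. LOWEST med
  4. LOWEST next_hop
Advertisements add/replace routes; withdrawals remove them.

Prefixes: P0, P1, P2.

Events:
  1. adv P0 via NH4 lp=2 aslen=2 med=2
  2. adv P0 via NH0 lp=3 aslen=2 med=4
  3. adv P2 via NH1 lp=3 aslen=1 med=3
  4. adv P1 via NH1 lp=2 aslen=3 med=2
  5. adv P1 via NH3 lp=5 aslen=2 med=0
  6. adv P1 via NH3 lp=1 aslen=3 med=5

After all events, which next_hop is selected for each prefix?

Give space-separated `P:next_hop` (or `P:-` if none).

Op 1: best P0=NH4 P1=- P2=-
Op 2: best P0=NH0 P1=- P2=-
Op 3: best P0=NH0 P1=- P2=NH1
Op 4: best P0=NH0 P1=NH1 P2=NH1
Op 5: best P0=NH0 P1=NH3 P2=NH1
Op 6: best P0=NH0 P1=NH1 P2=NH1

Answer: P0:NH0 P1:NH1 P2:NH1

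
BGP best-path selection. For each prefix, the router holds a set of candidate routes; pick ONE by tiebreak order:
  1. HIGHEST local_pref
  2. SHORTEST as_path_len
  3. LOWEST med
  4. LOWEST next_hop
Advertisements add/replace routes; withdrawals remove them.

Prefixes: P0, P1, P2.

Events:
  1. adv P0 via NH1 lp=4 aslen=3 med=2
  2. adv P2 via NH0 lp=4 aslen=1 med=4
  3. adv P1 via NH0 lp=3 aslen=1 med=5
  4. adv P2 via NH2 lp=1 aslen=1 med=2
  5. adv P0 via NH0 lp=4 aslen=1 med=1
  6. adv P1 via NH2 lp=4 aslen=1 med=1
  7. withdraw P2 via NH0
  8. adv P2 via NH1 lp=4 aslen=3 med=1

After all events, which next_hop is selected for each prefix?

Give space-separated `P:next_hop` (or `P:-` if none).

Op 1: best P0=NH1 P1=- P2=-
Op 2: best P0=NH1 P1=- P2=NH0
Op 3: best P0=NH1 P1=NH0 P2=NH0
Op 4: best P0=NH1 P1=NH0 P2=NH0
Op 5: best P0=NH0 P1=NH0 P2=NH0
Op 6: best P0=NH0 P1=NH2 P2=NH0
Op 7: best P0=NH0 P1=NH2 P2=NH2
Op 8: best P0=NH0 P1=NH2 P2=NH1

Answer: P0:NH0 P1:NH2 P2:NH1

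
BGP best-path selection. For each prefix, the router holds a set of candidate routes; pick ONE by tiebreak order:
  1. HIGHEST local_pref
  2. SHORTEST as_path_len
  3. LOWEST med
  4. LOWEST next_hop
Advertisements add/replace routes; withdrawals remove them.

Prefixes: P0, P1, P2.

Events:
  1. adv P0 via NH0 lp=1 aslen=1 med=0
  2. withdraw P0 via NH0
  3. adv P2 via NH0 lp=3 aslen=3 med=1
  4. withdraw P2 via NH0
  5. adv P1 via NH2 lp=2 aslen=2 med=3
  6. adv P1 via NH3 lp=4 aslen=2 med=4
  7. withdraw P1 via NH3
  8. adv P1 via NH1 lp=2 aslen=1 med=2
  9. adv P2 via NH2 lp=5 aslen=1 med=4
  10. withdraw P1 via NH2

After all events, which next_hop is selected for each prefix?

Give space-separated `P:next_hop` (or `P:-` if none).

Answer: P0:- P1:NH1 P2:NH2

Derivation:
Op 1: best P0=NH0 P1=- P2=-
Op 2: best P0=- P1=- P2=-
Op 3: best P0=- P1=- P2=NH0
Op 4: best P0=- P1=- P2=-
Op 5: best P0=- P1=NH2 P2=-
Op 6: best P0=- P1=NH3 P2=-
Op 7: best P0=- P1=NH2 P2=-
Op 8: best P0=- P1=NH1 P2=-
Op 9: best P0=- P1=NH1 P2=NH2
Op 10: best P0=- P1=NH1 P2=NH2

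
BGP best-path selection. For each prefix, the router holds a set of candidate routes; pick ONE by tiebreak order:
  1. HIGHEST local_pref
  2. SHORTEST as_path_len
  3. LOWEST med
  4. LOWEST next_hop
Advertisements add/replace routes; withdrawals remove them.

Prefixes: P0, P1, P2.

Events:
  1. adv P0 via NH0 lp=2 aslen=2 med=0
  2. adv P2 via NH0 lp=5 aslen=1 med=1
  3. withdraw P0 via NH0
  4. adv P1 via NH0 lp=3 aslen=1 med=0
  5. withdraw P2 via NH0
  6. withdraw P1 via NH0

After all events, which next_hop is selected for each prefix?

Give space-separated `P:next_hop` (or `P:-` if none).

Op 1: best P0=NH0 P1=- P2=-
Op 2: best P0=NH0 P1=- P2=NH0
Op 3: best P0=- P1=- P2=NH0
Op 4: best P0=- P1=NH0 P2=NH0
Op 5: best P0=- P1=NH0 P2=-
Op 6: best P0=- P1=- P2=-

Answer: P0:- P1:- P2:-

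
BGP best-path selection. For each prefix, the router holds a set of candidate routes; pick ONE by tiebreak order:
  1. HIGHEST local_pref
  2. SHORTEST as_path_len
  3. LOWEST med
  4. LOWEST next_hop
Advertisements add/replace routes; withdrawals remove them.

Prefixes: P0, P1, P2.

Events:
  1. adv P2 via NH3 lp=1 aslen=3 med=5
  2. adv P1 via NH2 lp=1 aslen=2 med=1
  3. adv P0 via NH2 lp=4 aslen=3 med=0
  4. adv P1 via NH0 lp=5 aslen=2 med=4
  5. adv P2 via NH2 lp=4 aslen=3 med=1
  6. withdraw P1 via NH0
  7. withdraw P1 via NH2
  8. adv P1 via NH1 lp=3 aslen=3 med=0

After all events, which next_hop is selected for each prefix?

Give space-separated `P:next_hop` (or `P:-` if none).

Answer: P0:NH2 P1:NH1 P2:NH2

Derivation:
Op 1: best P0=- P1=- P2=NH3
Op 2: best P0=- P1=NH2 P2=NH3
Op 3: best P0=NH2 P1=NH2 P2=NH3
Op 4: best P0=NH2 P1=NH0 P2=NH3
Op 5: best P0=NH2 P1=NH0 P2=NH2
Op 6: best P0=NH2 P1=NH2 P2=NH2
Op 7: best P0=NH2 P1=- P2=NH2
Op 8: best P0=NH2 P1=NH1 P2=NH2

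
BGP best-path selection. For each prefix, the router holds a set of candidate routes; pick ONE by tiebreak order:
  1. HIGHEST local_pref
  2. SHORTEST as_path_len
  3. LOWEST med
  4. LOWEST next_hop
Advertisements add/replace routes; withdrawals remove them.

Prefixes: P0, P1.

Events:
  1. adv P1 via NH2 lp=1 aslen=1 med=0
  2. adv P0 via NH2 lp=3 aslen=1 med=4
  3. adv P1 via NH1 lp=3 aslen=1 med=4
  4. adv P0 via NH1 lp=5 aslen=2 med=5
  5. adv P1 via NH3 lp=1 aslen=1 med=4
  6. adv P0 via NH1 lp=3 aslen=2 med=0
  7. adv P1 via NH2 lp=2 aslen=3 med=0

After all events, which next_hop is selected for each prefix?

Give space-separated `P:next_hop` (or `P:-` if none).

Answer: P0:NH2 P1:NH1

Derivation:
Op 1: best P0=- P1=NH2
Op 2: best P0=NH2 P1=NH2
Op 3: best P0=NH2 P1=NH1
Op 4: best P0=NH1 P1=NH1
Op 5: best P0=NH1 P1=NH1
Op 6: best P0=NH2 P1=NH1
Op 7: best P0=NH2 P1=NH1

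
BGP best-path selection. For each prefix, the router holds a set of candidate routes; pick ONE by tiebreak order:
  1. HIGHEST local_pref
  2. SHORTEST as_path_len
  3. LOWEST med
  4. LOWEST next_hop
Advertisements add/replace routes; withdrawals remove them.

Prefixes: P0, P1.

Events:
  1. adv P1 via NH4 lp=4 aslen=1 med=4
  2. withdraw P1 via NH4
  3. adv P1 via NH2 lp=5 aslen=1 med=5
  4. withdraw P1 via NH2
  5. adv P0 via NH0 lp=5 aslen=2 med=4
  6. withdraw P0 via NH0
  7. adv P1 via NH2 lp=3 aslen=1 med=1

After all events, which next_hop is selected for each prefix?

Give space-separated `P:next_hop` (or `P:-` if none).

Op 1: best P0=- P1=NH4
Op 2: best P0=- P1=-
Op 3: best P0=- P1=NH2
Op 4: best P0=- P1=-
Op 5: best P0=NH0 P1=-
Op 6: best P0=- P1=-
Op 7: best P0=- P1=NH2

Answer: P0:- P1:NH2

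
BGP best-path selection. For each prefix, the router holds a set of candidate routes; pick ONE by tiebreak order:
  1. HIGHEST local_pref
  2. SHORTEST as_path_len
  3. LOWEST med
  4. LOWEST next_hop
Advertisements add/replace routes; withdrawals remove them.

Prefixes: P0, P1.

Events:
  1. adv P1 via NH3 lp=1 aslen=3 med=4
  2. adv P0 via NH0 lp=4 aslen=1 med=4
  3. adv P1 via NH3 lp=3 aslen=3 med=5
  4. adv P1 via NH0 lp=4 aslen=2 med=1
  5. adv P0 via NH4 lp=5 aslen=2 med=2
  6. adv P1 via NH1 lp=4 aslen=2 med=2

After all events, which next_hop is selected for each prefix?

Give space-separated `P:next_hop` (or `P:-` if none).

Op 1: best P0=- P1=NH3
Op 2: best P0=NH0 P1=NH3
Op 3: best P0=NH0 P1=NH3
Op 4: best P0=NH0 P1=NH0
Op 5: best P0=NH4 P1=NH0
Op 6: best P0=NH4 P1=NH0

Answer: P0:NH4 P1:NH0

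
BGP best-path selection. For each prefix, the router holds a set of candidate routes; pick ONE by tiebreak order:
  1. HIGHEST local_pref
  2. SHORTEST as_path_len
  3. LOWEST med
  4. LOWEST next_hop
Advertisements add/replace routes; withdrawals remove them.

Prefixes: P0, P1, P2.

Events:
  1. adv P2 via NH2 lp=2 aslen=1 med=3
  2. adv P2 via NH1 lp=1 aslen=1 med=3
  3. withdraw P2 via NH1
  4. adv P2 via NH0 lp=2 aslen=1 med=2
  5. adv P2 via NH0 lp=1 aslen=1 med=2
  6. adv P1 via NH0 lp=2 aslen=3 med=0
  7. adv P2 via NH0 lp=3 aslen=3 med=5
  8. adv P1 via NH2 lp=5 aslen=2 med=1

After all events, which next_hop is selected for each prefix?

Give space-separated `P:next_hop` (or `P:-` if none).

Op 1: best P0=- P1=- P2=NH2
Op 2: best P0=- P1=- P2=NH2
Op 3: best P0=- P1=- P2=NH2
Op 4: best P0=- P1=- P2=NH0
Op 5: best P0=- P1=- P2=NH2
Op 6: best P0=- P1=NH0 P2=NH2
Op 7: best P0=- P1=NH0 P2=NH0
Op 8: best P0=- P1=NH2 P2=NH0

Answer: P0:- P1:NH2 P2:NH0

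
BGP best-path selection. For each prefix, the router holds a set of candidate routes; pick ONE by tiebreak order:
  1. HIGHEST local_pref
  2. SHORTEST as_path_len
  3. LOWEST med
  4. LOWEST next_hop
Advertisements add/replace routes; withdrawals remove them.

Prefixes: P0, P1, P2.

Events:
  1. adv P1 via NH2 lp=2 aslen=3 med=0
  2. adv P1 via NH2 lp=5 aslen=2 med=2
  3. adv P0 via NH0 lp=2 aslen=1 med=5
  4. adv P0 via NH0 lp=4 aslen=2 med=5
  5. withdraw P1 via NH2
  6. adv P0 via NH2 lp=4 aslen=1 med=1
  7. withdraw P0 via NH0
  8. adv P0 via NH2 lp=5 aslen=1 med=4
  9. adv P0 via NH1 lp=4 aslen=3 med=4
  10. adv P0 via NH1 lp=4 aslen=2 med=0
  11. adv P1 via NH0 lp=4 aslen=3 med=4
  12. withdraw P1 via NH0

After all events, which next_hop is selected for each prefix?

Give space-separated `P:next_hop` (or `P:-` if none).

Answer: P0:NH2 P1:- P2:-

Derivation:
Op 1: best P0=- P1=NH2 P2=-
Op 2: best P0=- P1=NH2 P2=-
Op 3: best P0=NH0 P1=NH2 P2=-
Op 4: best P0=NH0 P1=NH2 P2=-
Op 5: best P0=NH0 P1=- P2=-
Op 6: best P0=NH2 P1=- P2=-
Op 7: best P0=NH2 P1=- P2=-
Op 8: best P0=NH2 P1=- P2=-
Op 9: best P0=NH2 P1=- P2=-
Op 10: best P0=NH2 P1=- P2=-
Op 11: best P0=NH2 P1=NH0 P2=-
Op 12: best P0=NH2 P1=- P2=-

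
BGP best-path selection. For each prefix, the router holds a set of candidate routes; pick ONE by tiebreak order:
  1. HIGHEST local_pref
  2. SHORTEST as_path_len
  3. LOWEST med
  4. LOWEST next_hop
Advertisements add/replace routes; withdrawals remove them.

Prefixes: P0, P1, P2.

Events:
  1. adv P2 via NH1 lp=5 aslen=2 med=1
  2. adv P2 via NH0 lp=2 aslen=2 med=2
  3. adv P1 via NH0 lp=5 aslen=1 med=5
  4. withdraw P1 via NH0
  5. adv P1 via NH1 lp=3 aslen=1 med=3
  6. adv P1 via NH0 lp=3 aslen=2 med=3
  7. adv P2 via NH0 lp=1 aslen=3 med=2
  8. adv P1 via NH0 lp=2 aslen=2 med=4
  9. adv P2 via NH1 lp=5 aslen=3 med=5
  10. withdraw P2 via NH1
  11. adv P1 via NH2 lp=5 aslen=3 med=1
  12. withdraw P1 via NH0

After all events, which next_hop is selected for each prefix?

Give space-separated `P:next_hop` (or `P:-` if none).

Answer: P0:- P1:NH2 P2:NH0

Derivation:
Op 1: best P0=- P1=- P2=NH1
Op 2: best P0=- P1=- P2=NH1
Op 3: best P0=- P1=NH0 P2=NH1
Op 4: best P0=- P1=- P2=NH1
Op 5: best P0=- P1=NH1 P2=NH1
Op 6: best P0=- P1=NH1 P2=NH1
Op 7: best P0=- P1=NH1 P2=NH1
Op 8: best P0=- P1=NH1 P2=NH1
Op 9: best P0=- P1=NH1 P2=NH1
Op 10: best P0=- P1=NH1 P2=NH0
Op 11: best P0=- P1=NH2 P2=NH0
Op 12: best P0=- P1=NH2 P2=NH0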